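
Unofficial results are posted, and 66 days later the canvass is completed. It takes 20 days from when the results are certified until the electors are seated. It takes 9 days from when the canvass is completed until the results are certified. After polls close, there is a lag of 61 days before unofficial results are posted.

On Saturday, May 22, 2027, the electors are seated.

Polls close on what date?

Thursday, December 17, 2026

The electors are seated: May 22, 2027.
The results are certified: May 22, 2027 − 20 days = May 2, 2027.
The canvass is completed: May 2, 2027 − 9 days = Apr 23, 2027.
Unofficial results are posted: Apr 23, 2027 − 66 days = Feb 16, 2027.
Polls close: Feb 16, 2027 − 61 days = Dec 17, 2026.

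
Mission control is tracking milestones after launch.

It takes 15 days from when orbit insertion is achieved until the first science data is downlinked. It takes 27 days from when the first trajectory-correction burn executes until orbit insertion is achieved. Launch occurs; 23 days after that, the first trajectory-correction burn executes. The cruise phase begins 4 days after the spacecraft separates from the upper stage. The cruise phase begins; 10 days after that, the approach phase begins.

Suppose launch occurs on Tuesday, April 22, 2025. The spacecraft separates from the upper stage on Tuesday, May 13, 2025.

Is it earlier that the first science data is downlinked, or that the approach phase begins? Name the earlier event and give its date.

Launch occurs: Apr 22, 2025.
The first trajectory-correction burn executes: Apr 22, 2025 + 23 days = May 15, 2025.
Orbit insertion is achieved: May 15, 2025 + 27 days = Jun 11, 2025.
The first science data is downlinked: Jun 11, 2025 + 15 days = Jun 26, 2025.
The spacecraft separates from the upper stage: May 13, 2025.
The cruise phase begins: May 13, 2025 + 4 days = May 17, 2025.
The approach phase begins: May 17, 2025 + 10 days = May 27, 2025.
Comparing: the first science data is downlinked on Jun 26, 2025 vs the approach phase begins on May 27, 2025. Earlier: the approach phase begins.

The approach phase begins — Tuesday, May 27, 2025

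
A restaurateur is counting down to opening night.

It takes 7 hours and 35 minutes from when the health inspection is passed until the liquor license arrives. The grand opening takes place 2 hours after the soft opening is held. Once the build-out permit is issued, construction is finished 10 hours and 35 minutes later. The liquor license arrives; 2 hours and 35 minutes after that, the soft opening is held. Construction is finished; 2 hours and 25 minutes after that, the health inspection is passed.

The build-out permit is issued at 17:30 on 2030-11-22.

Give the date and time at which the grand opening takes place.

18:40 on 2030-11-23

The build-out permit is issued: 17:30 Nov 22, 2030.
Construction is finished: 17:30 Nov 22, 2030 + 10h35m = 04:05 Nov 23, 2030.
The health inspection is passed: 04:05 Nov 23, 2030 + 2h25m = 06:30 Nov 23, 2030.
The liquor license arrives: 06:30 Nov 23, 2030 + 7h35m = 14:05 Nov 23, 2030.
The soft opening is held: 14:05 Nov 23, 2030 + 2h35m = 16:40 Nov 23, 2030.
The grand opening takes place: 16:40 Nov 23, 2030 + 2h = 18:40 Nov 23, 2030.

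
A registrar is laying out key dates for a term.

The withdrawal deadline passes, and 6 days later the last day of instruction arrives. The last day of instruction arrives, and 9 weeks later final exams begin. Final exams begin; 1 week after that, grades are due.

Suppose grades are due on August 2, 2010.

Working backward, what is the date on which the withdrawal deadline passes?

May 18, 2010

Grades are due: Aug 2, 2010.
Final exams begin: Aug 2, 2010 − 1 week = Jul 26, 2010.
The last day of instruction arrives: Jul 26, 2010 − 9 weeks = May 24, 2010.
The withdrawal deadline passes: May 24, 2010 − 6 days = May 18, 2010.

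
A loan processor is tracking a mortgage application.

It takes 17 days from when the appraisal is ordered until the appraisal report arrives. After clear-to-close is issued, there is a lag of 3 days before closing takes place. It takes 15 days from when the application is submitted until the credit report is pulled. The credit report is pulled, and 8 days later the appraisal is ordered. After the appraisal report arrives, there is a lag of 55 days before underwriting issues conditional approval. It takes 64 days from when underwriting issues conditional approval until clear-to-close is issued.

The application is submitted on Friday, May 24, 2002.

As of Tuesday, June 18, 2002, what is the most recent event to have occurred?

The appraisal is ordered

The application is submitted: May 24, 2002.
The credit report is pulled: May 24, 2002 + 15 days = Jun 8, 2002.
The appraisal is ordered: Jun 8, 2002 + 8 days = Jun 16, 2002.
The appraisal report arrives: Jun 16, 2002 + 17 days = Jul 3, 2002.
Underwriting issues conditional approval: Jul 3, 2002 + 55 days = Aug 27, 2002.
Clear-to-close is issued: Aug 27, 2002 + 64 days = Oct 30, 2002.
Closing takes place: Oct 30, 2002 + 3 days = Nov 2, 2002.
Jun 18, 2002 falls between when the appraisal is ordered (Jun 16, 2002) and when the appraisal report arrives (Jul 3, 2002).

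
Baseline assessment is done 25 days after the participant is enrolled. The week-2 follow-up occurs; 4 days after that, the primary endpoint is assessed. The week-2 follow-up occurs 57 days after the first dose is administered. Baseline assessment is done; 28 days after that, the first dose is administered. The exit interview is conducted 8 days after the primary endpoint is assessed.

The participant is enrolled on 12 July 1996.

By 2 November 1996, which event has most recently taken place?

The participant is enrolled: Jul 12, 1996.
Baseline assessment is done: Jul 12, 1996 + 25 days = Aug 6, 1996.
The first dose is administered: Aug 6, 1996 + 28 days = Sep 3, 1996.
The week-2 follow-up occurs: Sep 3, 1996 + 57 days = Oct 30, 1996.
The primary endpoint is assessed: Oct 30, 1996 + 4 days = Nov 3, 1996.
The exit interview is conducted: Nov 3, 1996 + 8 days = Nov 11, 1996.
Nov 2, 1996 falls between when the week-2 follow-up occurs (Oct 30, 1996) and when the primary endpoint is assessed (Nov 3, 1996).

The week-2 follow-up occurs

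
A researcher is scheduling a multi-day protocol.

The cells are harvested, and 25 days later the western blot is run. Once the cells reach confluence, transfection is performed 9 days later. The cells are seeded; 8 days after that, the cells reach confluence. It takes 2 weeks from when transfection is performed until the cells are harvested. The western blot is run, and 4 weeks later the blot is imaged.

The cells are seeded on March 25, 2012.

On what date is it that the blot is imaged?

June 17, 2012

The cells are seeded: Mar 25, 2012.
The cells reach confluence: Mar 25, 2012 + 8 days = Apr 2, 2012.
Transfection is performed: Apr 2, 2012 + 9 days = Apr 11, 2012.
The cells are harvested: Apr 11, 2012 + 2 weeks = Apr 25, 2012.
The western blot is run: Apr 25, 2012 + 25 days = May 20, 2012.
The blot is imaged: May 20, 2012 + 4 weeks = Jun 17, 2012.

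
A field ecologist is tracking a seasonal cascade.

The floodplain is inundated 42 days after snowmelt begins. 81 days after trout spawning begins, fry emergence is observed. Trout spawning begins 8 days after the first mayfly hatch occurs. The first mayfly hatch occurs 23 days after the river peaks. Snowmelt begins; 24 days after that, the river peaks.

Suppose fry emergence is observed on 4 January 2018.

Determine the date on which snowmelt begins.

21 August 2017

Fry emergence is observed: Jan 4, 2018.
Trout spawning begins: Jan 4, 2018 − 81 days = Oct 15, 2017.
The first mayfly hatch occurs: Oct 15, 2017 − 8 days = Oct 7, 2017.
The river peaks: Oct 7, 2017 − 23 days = Sep 14, 2017.
Snowmelt begins: Sep 14, 2017 − 24 days = Aug 21, 2017.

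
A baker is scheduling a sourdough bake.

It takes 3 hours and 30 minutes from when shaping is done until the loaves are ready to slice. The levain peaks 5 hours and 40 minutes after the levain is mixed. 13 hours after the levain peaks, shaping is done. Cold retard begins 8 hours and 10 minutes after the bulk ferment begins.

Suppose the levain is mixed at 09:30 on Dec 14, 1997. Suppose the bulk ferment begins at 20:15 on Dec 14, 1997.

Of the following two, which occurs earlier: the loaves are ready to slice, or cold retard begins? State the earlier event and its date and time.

Cold retard begins — 04:25 on Dec 15, 1997

The levain is mixed: 09:30 Dec 14, 1997.
The levain peaks: 09:30 Dec 14, 1997 + 5h40m = 15:10 Dec 14, 1997.
Shaping is done: 15:10 Dec 14, 1997 + 13h = 04:10 Dec 15, 1997.
The loaves are ready to slice: 04:10 Dec 15, 1997 + 3h30m = 07:40 Dec 15, 1997.
The bulk ferment begins: 20:15 Dec 14, 1997.
Cold retard begins: 20:15 Dec 14, 1997 + 8h10m = 04:25 Dec 15, 1997.
Comparing: the loaves are ready to slice at 07:40 Dec 15, 1997 vs cold retard begins at 04:25 Dec 15, 1997. Earlier: cold retard begins.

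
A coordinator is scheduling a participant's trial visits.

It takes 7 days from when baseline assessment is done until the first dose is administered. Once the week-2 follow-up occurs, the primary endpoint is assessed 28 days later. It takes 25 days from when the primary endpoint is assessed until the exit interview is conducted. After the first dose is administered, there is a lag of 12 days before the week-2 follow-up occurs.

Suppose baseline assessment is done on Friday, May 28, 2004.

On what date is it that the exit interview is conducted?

Baseline assessment is done: May 28, 2004.
The first dose is administered: May 28, 2004 + 7 days = Jun 4, 2004.
The week-2 follow-up occurs: Jun 4, 2004 + 12 days = Jun 16, 2004.
The primary endpoint is assessed: Jun 16, 2004 + 28 days = Jul 14, 2004.
The exit interview is conducted: Jul 14, 2004 + 25 days = Aug 8, 2004.

Sunday, August 8, 2004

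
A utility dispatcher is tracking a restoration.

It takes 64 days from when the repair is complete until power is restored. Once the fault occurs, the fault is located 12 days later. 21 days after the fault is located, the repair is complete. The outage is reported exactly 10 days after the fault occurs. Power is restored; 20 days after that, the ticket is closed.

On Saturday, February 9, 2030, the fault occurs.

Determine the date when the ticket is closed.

The fault occurs: Feb 9, 2030.
The fault is located: Feb 9, 2030 + 12 days = Feb 21, 2030.
The repair is complete: Feb 21, 2030 + 21 days = Mar 14, 2030.
Power is restored: Mar 14, 2030 + 64 days = May 17, 2030.
The ticket is closed: May 17, 2030 + 20 days = Jun 6, 2030.

Thursday, June 6, 2030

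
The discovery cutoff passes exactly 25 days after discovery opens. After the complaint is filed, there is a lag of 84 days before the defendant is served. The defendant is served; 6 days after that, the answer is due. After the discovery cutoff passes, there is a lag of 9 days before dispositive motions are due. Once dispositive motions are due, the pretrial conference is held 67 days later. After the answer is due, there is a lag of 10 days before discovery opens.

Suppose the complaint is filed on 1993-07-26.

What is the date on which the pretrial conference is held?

The complaint is filed: Jul 26, 1993.
The defendant is served: Jul 26, 1993 + 84 days = Oct 18, 1993.
The answer is due: Oct 18, 1993 + 6 days = Oct 24, 1993.
Discovery opens: Oct 24, 1993 + 10 days = Nov 3, 1993.
The discovery cutoff passes: Nov 3, 1993 + 25 days = Nov 28, 1993.
Dispositive motions are due: Nov 28, 1993 + 9 days = Dec 7, 1993.
The pretrial conference is held: Dec 7, 1993 + 67 days = Feb 12, 1994.

1994-02-12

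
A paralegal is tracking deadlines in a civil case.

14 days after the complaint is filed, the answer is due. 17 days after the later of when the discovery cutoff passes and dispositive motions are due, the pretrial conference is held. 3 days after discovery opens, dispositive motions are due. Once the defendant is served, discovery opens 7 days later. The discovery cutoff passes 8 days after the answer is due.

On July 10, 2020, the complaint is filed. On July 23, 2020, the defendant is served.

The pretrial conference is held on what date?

August 19, 2020

The complaint is filed: Jul 10, 2020.
The answer is due: Jul 10, 2020 + 14 days = Jul 24, 2020.
The discovery cutoff passes: Jul 24, 2020 + 8 days = Aug 1, 2020.
The defendant is served: Jul 23, 2020.
Discovery opens: Jul 23, 2020 + 7 days = Jul 30, 2020.
Dispositive motions are due: Jul 30, 2020 + 3 days = Aug 2, 2020.
Both prerequisites met — the discovery cutoff passes (Aug 1, 2020), dispositive motions are due (Aug 2, 2020); the later is Aug 2, 2020.
The pretrial conference is held: Aug 2, 2020 + 17 days = Aug 19, 2020.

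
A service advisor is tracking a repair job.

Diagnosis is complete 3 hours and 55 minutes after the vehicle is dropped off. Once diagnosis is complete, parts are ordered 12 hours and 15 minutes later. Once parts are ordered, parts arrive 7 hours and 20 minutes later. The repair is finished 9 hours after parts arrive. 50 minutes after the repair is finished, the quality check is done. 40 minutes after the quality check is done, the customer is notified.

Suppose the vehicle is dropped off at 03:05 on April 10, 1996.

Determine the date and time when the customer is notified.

13:05 on April 11, 1996

The vehicle is dropped off: 03:05 Apr 10, 1996.
Diagnosis is complete: 03:05 Apr 10, 1996 + 3h55m = 07:00 Apr 10, 1996.
Parts are ordered: 07:00 Apr 10, 1996 + 12h15m = 19:15 Apr 10, 1996.
Parts arrive: 19:15 Apr 10, 1996 + 7h20m = 02:35 Apr 11, 1996.
The repair is finished: 02:35 Apr 11, 1996 + 9h = 11:35 Apr 11, 1996.
The quality check is done: 11:35 Apr 11, 1996 + 50m = 12:25 Apr 11, 1996.
The customer is notified: 12:25 Apr 11, 1996 + 40m = 13:05 Apr 11, 1996.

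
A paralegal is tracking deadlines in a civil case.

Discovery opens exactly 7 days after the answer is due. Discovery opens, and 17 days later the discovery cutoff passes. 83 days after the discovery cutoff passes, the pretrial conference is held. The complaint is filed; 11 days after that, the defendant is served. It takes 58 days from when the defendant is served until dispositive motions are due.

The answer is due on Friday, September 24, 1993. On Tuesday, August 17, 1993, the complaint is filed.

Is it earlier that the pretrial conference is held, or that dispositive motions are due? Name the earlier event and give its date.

Dispositive motions are due — Monday, October 25, 1993

The answer is due: Sep 24, 1993.
Discovery opens: Sep 24, 1993 + 7 days = Oct 1, 1993.
The discovery cutoff passes: Oct 1, 1993 + 17 days = Oct 18, 1993.
The pretrial conference is held: Oct 18, 1993 + 83 days = Jan 9, 1994.
The complaint is filed: Aug 17, 1993.
The defendant is served: Aug 17, 1993 + 11 days = Aug 28, 1993.
Dispositive motions are due: Aug 28, 1993 + 58 days = Oct 25, 1993.
Comparing: the pretrial conference is held on Jan 9, 1994 vs dispositive motions are due on Oct 25, 1993. Earlier: dispositive motions are due.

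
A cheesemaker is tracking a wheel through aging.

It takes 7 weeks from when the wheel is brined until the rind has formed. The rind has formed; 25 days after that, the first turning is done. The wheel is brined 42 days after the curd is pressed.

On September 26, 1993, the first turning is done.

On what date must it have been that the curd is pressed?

June 2, 1993

The first turning is done: Sep 26, 1993.
The rind has formed: Sep 26, 1993 − 25 days = Sep 1, 1993.
The wheel is brined: Sep 1, 1993 − 7 weeks = Jul 14, 1993.
The curd is pressed: Jul 14, 1993 − 42 days = Jun 2, 1993.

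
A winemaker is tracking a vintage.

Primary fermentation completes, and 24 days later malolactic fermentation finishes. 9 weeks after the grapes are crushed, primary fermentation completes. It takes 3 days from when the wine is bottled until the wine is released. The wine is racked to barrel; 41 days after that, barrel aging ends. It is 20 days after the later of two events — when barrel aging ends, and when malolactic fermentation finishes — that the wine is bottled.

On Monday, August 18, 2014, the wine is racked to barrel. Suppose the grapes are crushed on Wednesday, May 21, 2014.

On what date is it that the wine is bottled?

Saturday, October 18, 2014

The wine is racked to barrel: Aug 18, 2014.
Barrel aging ends: Aug 18, 2014 + 41 days = Sep 28, 2014.
The grapes are crushed: May 21, 2014.
Primary fermentation completes: May 21, 2014 + 9 weeks = Jul 23, 2014.
Malolactic fermentation finishes: Jul 23, 2014 + 24 days = Aug 16, 2014.
Both prerequisites met — barrel aging ends (Sep 28, 2014), malolactic fermentation finishes (Aug 16, 2014); the later is Sep 28, 2014.
The wine is bottled: Sep 28, 2014 + 20 days = Oct 18, 2014.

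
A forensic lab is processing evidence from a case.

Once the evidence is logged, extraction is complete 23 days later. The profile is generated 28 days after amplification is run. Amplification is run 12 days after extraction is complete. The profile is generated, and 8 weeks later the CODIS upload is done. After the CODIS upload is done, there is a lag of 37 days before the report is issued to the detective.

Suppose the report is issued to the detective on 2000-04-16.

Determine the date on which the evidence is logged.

The report is issued to the detective: Apr 16, 2000.
The CODIS upload is done: Apr 16, 2000 − 37 days = Mar 10, 2000.
The profile is generated: Mar 10, 2000 − 8 weeks = Jan 14, 2000.
Amplification is run: Jan 14, 2000 − 28 days = Dec 17, 1999.
Extraction is complete: Dec 17, 1999 − 12 days = Dec 5, 1999.
The evidence is logged: Dec 5, 1999 − 23 days = Nov 12, 1999.

1999-11-12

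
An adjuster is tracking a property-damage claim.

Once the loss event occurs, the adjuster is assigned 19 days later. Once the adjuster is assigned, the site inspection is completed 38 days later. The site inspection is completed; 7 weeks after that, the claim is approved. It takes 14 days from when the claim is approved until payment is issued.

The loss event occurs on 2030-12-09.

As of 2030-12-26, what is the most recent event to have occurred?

The loss event occurs

The loss event occurs: Dec 9, 2030.
The adjuster is assigned: Dec 9, 2030 + 19 days = Dec 28, 2030.
The site inspection is completed: Dec 28, 2030 + 38 days = Feb 4, 2031.
The claim is approved: Feb 4, 2031 + 7 weeks = Mar 25, 2031.
Payment is issued: Mar 25, 2031 + 14 days = Apr 8, 2031.
Dec 26, 2030 falls between when the loss event occurs (Dec 9, 2030) and when the adjuster is assigned (Dec 28, 2030).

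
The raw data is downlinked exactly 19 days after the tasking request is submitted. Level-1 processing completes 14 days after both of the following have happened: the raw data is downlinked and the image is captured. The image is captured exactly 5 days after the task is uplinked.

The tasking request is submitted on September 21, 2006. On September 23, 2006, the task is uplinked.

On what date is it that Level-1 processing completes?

October 24, 2006

The tasking request is submitted: Sep 21, 2006.
The raw data is downlinked: Sep 21, 2006 + 19 days = Oct 10, 2006.
The task is uplinked: Sep 23, 2006.
The image is captured: Sep 23, 2006 + 5 days = Sep 28, 2006.
Both prerequisites met — the raw data is downlinked (Oct 10, 2006), the image is captured (Sep 28, 2006); the later is Oct 10, 2006.
Level-1 processing completes: Oct 10, 2006 + 14 days = Oct 24, 2006.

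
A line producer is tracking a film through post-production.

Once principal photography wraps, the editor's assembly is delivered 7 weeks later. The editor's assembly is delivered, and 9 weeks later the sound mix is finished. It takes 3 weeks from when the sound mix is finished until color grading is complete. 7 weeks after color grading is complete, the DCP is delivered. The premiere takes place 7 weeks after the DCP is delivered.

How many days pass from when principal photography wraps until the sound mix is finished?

Causal path: principal photography wraps → the editor's assembly is delivered → the sound mix is finished.
Total delay along the path: 7 + 9 weeks = 16 weeks = 112 days.

112 days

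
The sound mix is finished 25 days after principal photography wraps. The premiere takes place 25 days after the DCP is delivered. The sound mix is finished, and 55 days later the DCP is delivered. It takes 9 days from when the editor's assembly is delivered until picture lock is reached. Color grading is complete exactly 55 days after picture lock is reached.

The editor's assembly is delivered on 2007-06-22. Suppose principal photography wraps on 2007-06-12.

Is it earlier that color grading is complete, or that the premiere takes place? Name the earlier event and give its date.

The editor's assembly is delivered: Jun 22, 2007.
Picture lock is reached: Jun 22, 2007 + 9 days = Jul 1, 2007.
Color grading is complete: Jul 1, 2007 + 55 days = Aug 25, 2007.
Principal photography wraps: Jun 12, 2007.
The sound mix is finished: Jun 12, 2007 + 25 days = Jul 7, 2007.
The DCP is delivered: Jul 7, 2007 + 55 days = Aug 31, 2007.
The premiere takes place: Aug 31, 2007 + 25 days = Sep 25, 2007.
Comparing: color grading is complete on Aug 25, 2007 vs the premiere takes place on Sep 25, 2007. Earlier: color grading is complete.

Color grading is complete — 2007-08-25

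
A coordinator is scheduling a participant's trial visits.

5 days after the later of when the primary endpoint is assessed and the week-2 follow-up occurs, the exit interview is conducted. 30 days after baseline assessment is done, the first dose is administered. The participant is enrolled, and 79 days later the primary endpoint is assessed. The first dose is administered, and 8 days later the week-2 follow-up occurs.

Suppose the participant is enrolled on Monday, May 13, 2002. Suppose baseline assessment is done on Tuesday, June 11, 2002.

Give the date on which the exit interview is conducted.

Monday, August 5, 2002

The participant is enrolled: May 13, 2002.
The primary endpoint is assessed: May 13, 2002 + 79 days = Jul 31, 2002.
Baseline assessment is done: Jun 11, 2002.
The first dose is administered: Jun 11, 2002 + 30 days = Jul 11, 2002.
The week-2 follow-up occurs: Jul 11, 2002 + 8 days = Jul 19, 2002.
Both prerequisites met — the primary endpoint is assessed (Jul 31, 2002), the week-2 follow-up occurs (Jul 19, 2002); the later is Jul 31, 2002.
The exit interview is conducted: Jul 31, 2002 + 5 days = Aug 5, 2002.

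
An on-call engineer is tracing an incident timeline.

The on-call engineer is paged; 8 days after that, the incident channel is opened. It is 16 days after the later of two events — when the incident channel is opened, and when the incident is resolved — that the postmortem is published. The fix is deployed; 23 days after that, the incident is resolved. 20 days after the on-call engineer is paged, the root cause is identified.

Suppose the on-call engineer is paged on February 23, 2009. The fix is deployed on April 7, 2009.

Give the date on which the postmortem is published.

May 16, 2009

The on-call engineer is paged: Feb 23, 2009.
The incident channel is opened: Feb 23, 2009 + 8 days = Mar 3, 2009.
The fix is deployed: Apr 7, 2009.
The incident is resolved: Apr 7, 2009 + 23 days = Apr 30, 2009.
Both prerequisites met — the incident channel is opened (Mar 3, 2009), the incident is resolved (Apr 30, 2009); the later is Apr 30, 2009.
The postmortem is published: Apr 30, 2009 + 16 days = May 16, 2009.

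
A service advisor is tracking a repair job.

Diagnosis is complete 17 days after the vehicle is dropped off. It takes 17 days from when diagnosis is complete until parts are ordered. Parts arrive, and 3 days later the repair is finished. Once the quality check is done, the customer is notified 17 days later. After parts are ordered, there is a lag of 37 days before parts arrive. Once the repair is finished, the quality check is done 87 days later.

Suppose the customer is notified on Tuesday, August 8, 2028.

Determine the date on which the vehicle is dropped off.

Saturday, February 12, 2028

The customer is notified: Aug 8, 2028.
The quality check is done: Aug 8, 2028 − 17 days = Jul 22, 2028.
The repair is finished: Jul 22, 2028 − 87 days = Apr 26, 2028.
Parts arrive: Apr 26, 2028 − 3 days = Apr 23, 2028.
Parts are ordered: Apr 23, 2028 − 37 days = Mar 17, 2028.
Diagnosis is complete: Mar 17, 2028 − 17 days = Feb 29, 2028.
The vehicle is dropped off: Feb 29, 2028 − 17 days = Feb 12, 2028.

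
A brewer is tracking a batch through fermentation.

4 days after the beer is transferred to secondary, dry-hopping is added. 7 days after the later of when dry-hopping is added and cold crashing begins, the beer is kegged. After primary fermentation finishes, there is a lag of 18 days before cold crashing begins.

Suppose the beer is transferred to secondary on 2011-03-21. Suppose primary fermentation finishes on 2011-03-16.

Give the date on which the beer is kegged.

The beer is transferred to secondary: Mar 21, 2011.
Dry-hopping is added: Mar 21, 2011 + 4 days = Mar 25, 2011.
Primary fermentation finishes: Mar 16, 2011.
Cold crashing begins: Mar 16, 2011 + 18 days = Apr 3, 2011.
Both prerequisites met — dry-hopping is added (Mar 25, 2011), cold crashing begins (Apr 3, 2011); the later is Apr 3, 2011.
The beer is kegged: Apr 3, 2011 + 7 days = Apr 10, 2011.

2011-04-10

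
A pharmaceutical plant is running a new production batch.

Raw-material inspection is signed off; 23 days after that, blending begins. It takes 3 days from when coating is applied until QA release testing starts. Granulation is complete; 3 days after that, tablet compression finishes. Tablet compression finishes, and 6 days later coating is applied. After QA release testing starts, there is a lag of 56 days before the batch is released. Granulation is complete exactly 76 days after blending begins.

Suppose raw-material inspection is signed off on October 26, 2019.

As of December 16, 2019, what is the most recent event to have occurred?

Raw-material inspection is signed off: Oct 26, 2019.
Blending begins: Oct 26, 2019 + 23 days = Nov 18, 2019.
Granulation is complete: Nov 18, 2019 + 76 days = Feb 2, 2020.
Tablet compression finishes: Feb 2, 2020 + 3 days = Feb 5, 2020.
Coating is applied: Feb 5, 2020 + 6 days = Feb 11, 2020.
QA release testing starts: Feb 11, 2020 + 3 days = Feb 14, 2020.
The batch is released: Feb 14, 2020 + 56 days = Apr 10, 2020.
Dec 16, 2019 falls between when blending begins (Nov 18, 2019) and when granulation is complete (Feb 2, 2020).

Blending begins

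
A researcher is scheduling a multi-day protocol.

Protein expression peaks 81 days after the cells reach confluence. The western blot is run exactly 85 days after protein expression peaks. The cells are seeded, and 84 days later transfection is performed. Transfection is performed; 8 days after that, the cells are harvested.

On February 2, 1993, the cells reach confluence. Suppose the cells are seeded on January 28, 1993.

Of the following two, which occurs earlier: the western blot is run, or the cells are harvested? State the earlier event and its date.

The cells are harvested — April 30, 1993

The cells reach confluence: Feb 2, 1993.
Protein expression peaks: Feb 2, 1993 + 81 days = Apr 24, 1993.
The western blot is run: Apr 24, 1993 + 85 days = Jul 18, 1993.
The cells are seeded: Jan 28, 1993.
Transfection is performed: Jan 28, 1993 + 84 days = Apr 22, 1993.
The cells are harvested: Apr 22, 1993 + 8 days = Apr 30, 1993.
Comparing: the western blot is run on Jul 18, 1993 vs the cells are harvested on Apr 30, 1993. Earlier: the cells are harvested.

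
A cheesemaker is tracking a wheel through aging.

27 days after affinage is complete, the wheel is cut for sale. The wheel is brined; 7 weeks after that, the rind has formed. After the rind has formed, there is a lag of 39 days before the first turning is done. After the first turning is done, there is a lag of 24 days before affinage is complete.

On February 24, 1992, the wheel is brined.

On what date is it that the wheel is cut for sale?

The wheel is brined: Feb 24, 1992.
The rind has formed: Feb 24, 1992 + 7 weeks = Apr 13, 1992.
The first turning is done: Apr 13, 1992 + 39 days = May 22, 1992.
Affinage is complete: May 22, 1992 + 24 days = Jun 15, 1992.
The wheel is cut for sale: Jun 15, 1992 + 27 days = Jul 12, 1992.

July 12, 1992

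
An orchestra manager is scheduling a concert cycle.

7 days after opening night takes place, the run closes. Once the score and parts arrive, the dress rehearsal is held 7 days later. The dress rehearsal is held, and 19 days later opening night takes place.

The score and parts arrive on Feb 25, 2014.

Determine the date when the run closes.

Mar 30, 2014

The score and parts arrive: Feb 25, 2014.
The dress rehearsal is held: Feb 25, 2014 + 7 days = Mar 4, 2014.
Opening night takes place: Mar 4, 2014 + 19 days = Mar 23, 2014.
The run closes: Mar 23, 2014 + 7 days = Mar 30, 2014.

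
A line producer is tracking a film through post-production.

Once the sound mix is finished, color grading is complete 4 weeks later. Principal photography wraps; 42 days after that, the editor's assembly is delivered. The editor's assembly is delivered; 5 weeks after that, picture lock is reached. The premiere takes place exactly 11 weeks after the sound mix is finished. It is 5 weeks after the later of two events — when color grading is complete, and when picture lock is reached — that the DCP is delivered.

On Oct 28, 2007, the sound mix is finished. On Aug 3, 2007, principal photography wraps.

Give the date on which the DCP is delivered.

The sound mix is finished: Oct 28, 2007.
Color grading is complete: Oct 28, 2007 + 4 weeks = Nov 25, 2007.
Principal photography wraps: Aug 3, 2007.
The editor's assembly is delivered: Aug 3, 2007 + 42 days = Sep 14, 2007.
Picture lock is reached: Sep 14, 2007 + 5 weeks = Oct 19, 2007.
Both prerequisites met — color grading is complete (Nov 25, 2007), picture lock is reached (Oct 19, 2007); the later is Nov 25, 2007.
The DCP is delivered: Nov 25, 2007 + 5 weeks = Dec 30, 2007.

Dec 30, 2007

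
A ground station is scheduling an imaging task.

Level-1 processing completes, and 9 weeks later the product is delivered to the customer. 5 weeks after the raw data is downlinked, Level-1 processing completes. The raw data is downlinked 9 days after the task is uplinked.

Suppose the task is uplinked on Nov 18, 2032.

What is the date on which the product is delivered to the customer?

The task is uplinked: Nov 18, 2032.
The raw data is downlinked: Nov 18, 2032 + 9 days = Nov 27, 2032.
Level-1 processing completes: Nov 27, 2032 + 5 weeks = Jan 1, 2033.
The product is delivered to the customer: Jan 1, 2033 + 9 weeks = Mar 5, 2033.

Mar 5, 2033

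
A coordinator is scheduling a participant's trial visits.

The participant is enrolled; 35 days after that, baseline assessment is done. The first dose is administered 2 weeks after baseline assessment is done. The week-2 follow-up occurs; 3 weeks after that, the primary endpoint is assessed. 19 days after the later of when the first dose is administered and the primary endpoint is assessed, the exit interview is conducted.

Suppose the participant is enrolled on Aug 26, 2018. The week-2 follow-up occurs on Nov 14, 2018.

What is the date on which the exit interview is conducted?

Dec 24, 2018

The participant is enrolled: Aug 26, 2018.
Baseline assessment is done: Aug 26, 2018 + 35 days = Sep 30, 2018.
The first dose is administered: Sep 30, 2018 + 2 weeks = Oct 14, 2018.
The week-2 follow-up occurs: Nov 14, 2018.
The primary endpoint is assessed: Nov 14, 2018 + 3 weeks = Dec 5, 2018.
Both prerequisites met — the first dose is administered (Oct 14, 2018), the primary endpoint is assessed (Dec 5, 2018); the later is Dec 5, 2018.
The exit interview is conducted: Dec 5, 2018 + 19 days = Dec 24, 2018.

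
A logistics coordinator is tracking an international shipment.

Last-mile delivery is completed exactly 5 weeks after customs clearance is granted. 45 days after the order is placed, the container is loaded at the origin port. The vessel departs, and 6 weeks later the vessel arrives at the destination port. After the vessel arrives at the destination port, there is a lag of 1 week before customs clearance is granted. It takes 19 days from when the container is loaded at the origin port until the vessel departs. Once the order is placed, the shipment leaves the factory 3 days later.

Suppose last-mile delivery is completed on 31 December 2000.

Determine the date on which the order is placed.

5 August 2000

Last-mile delivery is completed: Dec 31, 2000.
Customs clearance is granted: Dec 31, 2000 − 5 weeks = Nov 26, 2000.
The vessel arrives at the destination port: Nov 26, 2000 − 1 week = Nov 19, 2000.
The vessel departs: Nov 19, 2000 − 6 weeks = Oct 8, 2000.
The container is loaded at the origin port: Oct 8, 2000 − 19 days = Sep 19, 2000.
The order is placed: Sep 19, 2000 − 45 days = Aug 5, 2000.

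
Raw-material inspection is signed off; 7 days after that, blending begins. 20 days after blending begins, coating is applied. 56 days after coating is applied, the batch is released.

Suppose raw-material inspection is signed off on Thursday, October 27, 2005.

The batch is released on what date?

Wednesday, January 18, 2006

Raw-material inspection is signed off: Oct 27, 2005.
Blending begins: Oct 27, 2005 + 7 days = Nov 3, 2005.
Coating is applied: Nov 3, 2005 + 20 days = Nov 23, 2005.
The batch is released: Nov 23, 2005 + 56 days = Jan 18, 2006.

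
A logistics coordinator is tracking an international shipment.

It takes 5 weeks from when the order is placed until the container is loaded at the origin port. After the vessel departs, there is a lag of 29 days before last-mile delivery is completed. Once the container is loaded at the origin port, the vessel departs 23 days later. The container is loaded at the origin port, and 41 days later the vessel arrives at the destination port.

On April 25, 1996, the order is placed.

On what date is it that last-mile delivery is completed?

The order is placed: Apr 25, 1996.
The container is loaded at the origin port: Apr 25, 1996 + 5 weeks = May 30, 1996.
The vessel departs: May 30, 1996 + 23 days = Jun 22, 1996.
Last-mile delivery is completed: Jun 22, 1996 + 29 days = Jul 21, 1996.

July 21, 1996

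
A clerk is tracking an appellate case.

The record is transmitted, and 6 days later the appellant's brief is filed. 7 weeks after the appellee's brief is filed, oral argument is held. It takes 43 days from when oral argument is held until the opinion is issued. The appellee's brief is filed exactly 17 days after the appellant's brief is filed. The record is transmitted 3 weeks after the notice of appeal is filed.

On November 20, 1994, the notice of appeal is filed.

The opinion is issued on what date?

The notice of appeal is filed: Nov 20, 1994.
The record is transmitted: Nov 20, 1994 + 3 weeks = Dec 11, 1994.
The appellant's brief is filed: Dec 11, 1994 + 6 days = Dec 17, 1994.
The appellee's brief is filed: Dec 17, 1994 + 17 days = Jan 3, 1995.
Oral argument is held: Jan 3, 1995 + 7 weeks = Feb 21, 1995.
The opinion is issued: Feb 21, 1995 + 43 days = Apr 5, 1995.

April 5, 1995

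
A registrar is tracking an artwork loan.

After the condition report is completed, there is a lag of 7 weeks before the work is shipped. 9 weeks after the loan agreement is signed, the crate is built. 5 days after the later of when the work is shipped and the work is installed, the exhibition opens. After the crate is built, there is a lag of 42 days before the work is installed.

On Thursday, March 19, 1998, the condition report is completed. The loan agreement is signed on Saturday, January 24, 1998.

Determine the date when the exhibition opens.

The condition report is completed: Mar 19, 1998.
The work is shipped: Mar 19, 1998 + 7 weeks = May 7, 1998.
The loan agreement is signed: Jan 24, 1998.
The crate is built: Jan 24, 1998 + 9 weeks = Mar 28, 1998.
The work is installed: Mar 28, 1998 + 42 days = May 9, 1998.
Both prerequisites met — the work is shipped (May 7, 1998), the work is installed (May 9, 1998); the later is May 9, 1998.
The exhibition opens: May 9, 1998 + 5 days = May 14, 1998.

Thursday, May 14, 1998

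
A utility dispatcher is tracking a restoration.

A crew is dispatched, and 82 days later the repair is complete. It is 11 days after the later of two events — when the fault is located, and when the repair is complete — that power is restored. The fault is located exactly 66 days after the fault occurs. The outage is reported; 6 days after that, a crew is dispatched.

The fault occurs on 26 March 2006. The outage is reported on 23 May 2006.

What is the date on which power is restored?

The fault occurs: Mar 26, 2006.
The fault is located: Mar 26, 2006 + 66 days = May 31, 2006.
The outage is reported: May 23, 2006.
A crew is dispatched: May 23, 2006 + 6 days = May 29, 2006.
The repair is complete: May 29, 2006 + 82 days = Aug 19, 2006.
Both prerequisites met — the fault is located (May 31, 2006), the repair is complete (Aug 19, 2006); the later is Aug 19, 2006.
Power is restored: Aug 19, 2006 + 11 days = Aug 30, 2006.

30 August 2006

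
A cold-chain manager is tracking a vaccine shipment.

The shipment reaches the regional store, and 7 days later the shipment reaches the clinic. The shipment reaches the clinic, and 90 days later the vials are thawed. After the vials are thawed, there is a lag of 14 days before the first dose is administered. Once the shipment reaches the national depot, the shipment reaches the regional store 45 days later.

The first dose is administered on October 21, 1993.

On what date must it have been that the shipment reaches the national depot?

May 18, 1993

The first dose is administered: Oct 21, 1993.
The vials are thawed: Oct 21, 1993 − 14 days = Oct 7, 1993.
The shipment reaches the clinic: Oct 7, 1993 − 90 days = Jul 9, 1993.
The shipment reaches the regional store: Jul 9, 1993 − 7 days = Jul 2, 1993.
The shipment reaches the national depot: Jul 2, 1993 − 45 days = May 18, 1993.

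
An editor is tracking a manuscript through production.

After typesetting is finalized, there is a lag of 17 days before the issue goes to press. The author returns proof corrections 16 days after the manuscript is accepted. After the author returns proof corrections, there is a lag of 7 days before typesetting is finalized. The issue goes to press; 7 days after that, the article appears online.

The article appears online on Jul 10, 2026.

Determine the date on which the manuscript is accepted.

The article appears online: Jul 10, 2026.
The issue goes to press: Jul 10, 2026 − 7 days = Jul 3, 2026.
Typesetting is finalized: Jul 3, 2026 − 17 days = Jun 16, 2026.
The author returns proof corrections: Jun 16, 2026 − 7 days = Jun 9, 2026.
The manuscript is accepted: Jun 9, 2026 − 16 days = May 24, 2026.

May 24, 2026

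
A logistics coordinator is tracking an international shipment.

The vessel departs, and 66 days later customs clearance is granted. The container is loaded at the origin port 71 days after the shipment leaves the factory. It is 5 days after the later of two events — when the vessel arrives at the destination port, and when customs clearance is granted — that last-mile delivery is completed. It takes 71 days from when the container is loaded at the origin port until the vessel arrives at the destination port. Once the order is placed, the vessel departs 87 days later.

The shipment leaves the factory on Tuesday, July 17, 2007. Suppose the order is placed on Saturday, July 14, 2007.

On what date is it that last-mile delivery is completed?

Wednesday, December 19, 2007

The shipment leaves the factory: Jul 17, 2007.
The container is loaded at the origin port: Jul 17, 2007 + 71 days = Sep 26, 2007.
The vessel arrives at the destination port: Sep 26, 2007 + 71 days = Dec 6, 2007.
The order is placed: Jul 14, 2007.
The vessel departs: Jul 14, 2007 + 87 days = Oct 9, 2007.
Customs clearance is granted: Oct 9, 2007 + 66 days = Dec 14, 2007.
Both prerequisites met — the vessel arrives at the destination port (Dec 6, 2007), customs clearance is granted (Dec 14, 2007); the later is Dec 14, 2007.
Last-mile delivery is completed: Dec 14, 2007 + 5 days = Dec 19, 2007.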